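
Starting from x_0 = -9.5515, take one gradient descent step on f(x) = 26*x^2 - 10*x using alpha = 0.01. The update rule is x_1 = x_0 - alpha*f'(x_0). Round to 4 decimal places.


We compute the gradient at x_0 and apply the update.
f'(x) = 52*x - 10
f'(-9.5515) = 52*-9.5515 - 10 = -506.678
x_1 = -9.5515 - 0.01*-506.678 = -4.4847


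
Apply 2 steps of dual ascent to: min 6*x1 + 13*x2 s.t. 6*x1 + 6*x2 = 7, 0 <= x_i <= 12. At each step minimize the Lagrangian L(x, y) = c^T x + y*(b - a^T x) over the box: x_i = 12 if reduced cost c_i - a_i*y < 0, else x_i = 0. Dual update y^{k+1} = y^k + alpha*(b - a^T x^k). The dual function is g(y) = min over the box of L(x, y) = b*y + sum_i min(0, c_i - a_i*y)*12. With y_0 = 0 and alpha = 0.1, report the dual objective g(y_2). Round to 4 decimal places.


Dual ascent for LP: min 6*x1 + 13*x2, 6*x1 + 6*x2 = 7, 0 <= x_i <= 12
Step 1: y^k = 0.0, reduced costs: (6.0, 13.0)
  x^k = (0.0, 0.0), subgradient = b - a^T x = 7.0
  y^{k+1} = 0.0 + 0.1*7.0 = 0.7
Step 2: y^k = 0.7, reduced costs: (1.8, 8.8)
  x^k = (0.0, 0.0), subgradient = b - a^T x = 7.0
  y^{k+1} = 0.7 + 0.1*7.0 = 1.4
Dual objective at y_2 = 1.4: reduced costs (-2.4, 4.6), box minimizer x = (12.0, 0.0)
g(y_2) = b*y + (c1 - a1*y)*x1 + (c2 - a2*y)*x2 = 7*1.4 + (-2.4)*12.0 + 4.6*0.0 = 9.8 - 28.8 + 0.0 = -19.0


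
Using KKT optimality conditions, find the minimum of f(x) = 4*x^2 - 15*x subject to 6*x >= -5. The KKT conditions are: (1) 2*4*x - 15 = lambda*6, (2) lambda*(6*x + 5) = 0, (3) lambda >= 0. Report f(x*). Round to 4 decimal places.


Step 1: Try lambda = 0 (constraint inactive).
Stationarity: 2*4*x - 15 = 0
x* = 15/(2*4) = 1.875
Check constraint: 6*1.875 = 11.25 >= -5 -- satisfied.
Step 2: Compute optimal value.
f(x*) = 4*1.875^2 - 15*1.875 = -14.0625


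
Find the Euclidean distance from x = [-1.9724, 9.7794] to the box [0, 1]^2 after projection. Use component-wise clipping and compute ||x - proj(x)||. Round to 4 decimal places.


Project each component onto [0, 1].
clip(-1.9724) = 0.0, clip(9.7794) = 1.0
Projection = [0.0, 1.0]
Squared diffs: [3.8904, 77.0779]
Distance = sqrt(80.9683) = 8.9982


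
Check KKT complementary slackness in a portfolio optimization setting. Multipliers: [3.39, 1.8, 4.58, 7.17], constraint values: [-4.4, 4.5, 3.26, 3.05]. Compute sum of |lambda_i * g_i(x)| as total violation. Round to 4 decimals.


KKT complementary slackness check:
lambda_1 * g_1 = 3.39 * -4.4 = -14.916
lambda_2 * g_2 = 1.8 * 4.5 = 8.1
lambda_3 * g_3 = 4.58 * 3.26 = 14.9308
lambda_4 * g_4 = 7.17 * 3.05 = 21.8685
Total violation = 14.916 + 8.1 + 14.9308 + 21.8685 = 59.8153


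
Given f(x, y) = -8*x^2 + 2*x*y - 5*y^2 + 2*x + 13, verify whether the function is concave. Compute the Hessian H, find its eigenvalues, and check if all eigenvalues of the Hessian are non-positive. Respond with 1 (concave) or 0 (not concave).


The Hessian of f(x,y) = -8*x^2 + 2*x*y - 5*y^2 + 2*x + 13 is:
H = [[-16, 2], [2, -10]]
Trace = -16 - 10 = -26
Determinant = -16*-10 - (2)^2 = 156
Discriminant = (-26)^2 - 4*156 = 52.0
Eigenvalues: lambda_1 = -16.6056, lambda_2 = -9.3944
The function is concave.

1


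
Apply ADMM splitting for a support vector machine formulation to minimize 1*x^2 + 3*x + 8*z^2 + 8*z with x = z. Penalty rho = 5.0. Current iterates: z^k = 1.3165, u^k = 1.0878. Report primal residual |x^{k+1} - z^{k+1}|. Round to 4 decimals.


ADMM iteration with rho = 5.0, z^k = 1.3165, u^k = 1.0878
Step 1: x-update.
Minimize 1*x^2 + 3*x + (5.0/2)*(x - 1.3165 + 1.0878)^2
FOC: (2*1 + 5.0)*x = -3 + 5.0*(1.3165 - 1.0878)
x^{k+1} = -0.2652
Step 2: z-update.
Minimize 8*z^2 + 8*z + (5.0/2)*(-0.2652 - z + 1.0878)^2
FOC: (2*8 + 5.0)*z = -8 + 5.0*(-0.2652 + 1.0878)
z^{k+1} = -0.1851
Step 3: u-update.
u^{k+1} = 1.0878 - 0.2652 + 0.1851 = 1.0077
Step 4: Primal residual = |-0.2652 + 0.1851| = 0.0801


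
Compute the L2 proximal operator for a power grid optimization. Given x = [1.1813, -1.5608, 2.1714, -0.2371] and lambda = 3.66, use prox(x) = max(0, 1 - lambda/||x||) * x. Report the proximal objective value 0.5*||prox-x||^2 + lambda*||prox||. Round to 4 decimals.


Step 1: Compute ||x||.
||x|| = 2.933
Step 2: Compute scaling factor.
scale = max(0, 1 - 3.66/2.933) = 0.0
Step 3: prox(x) = [0.0, -0.0, 0.0, -0.0]
||prox(x)|| = 0.0
Step 4: Proximal objective.
0.5*||prox-x||^2 = 4.3014
lambda*||prox|| = 0.0
Total = 4.3014


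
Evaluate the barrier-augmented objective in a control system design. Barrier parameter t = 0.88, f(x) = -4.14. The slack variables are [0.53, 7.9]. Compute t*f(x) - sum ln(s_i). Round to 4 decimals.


Step 1: Compute log-barrier.
ln values: [-0.6349, 2.0669]
phi = -(-0.6349 + 2.0669) = -1.432
Step 2: Compute augmented objective.
t*f(x) = 0.88*-4.14 = -3.6432
Total = -3.6432 - 1.432 = -5.0752


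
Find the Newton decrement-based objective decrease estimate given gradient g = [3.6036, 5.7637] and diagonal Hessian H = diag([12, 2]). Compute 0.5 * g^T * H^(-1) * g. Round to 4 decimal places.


Step 1: H is diagonal, so H^(-1) * g = [0.3003, 2.8819].
Step 2: g^T H^(-1) g = sum_i g_i^2 / H_ii
  = (3.6036)^2/12 + (5.7637)^2/2
  = 1.0822 + 16.6101 = 17.6923
Step 3: Objective decrease = 0.5 * g^T H^(-1) g = 8.8461


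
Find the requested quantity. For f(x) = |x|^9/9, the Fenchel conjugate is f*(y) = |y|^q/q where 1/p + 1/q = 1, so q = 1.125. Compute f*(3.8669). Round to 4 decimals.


The conjugate exponent q satisfies 1/p + 1/q = 1.
p = 9, so q = 9/(9 - 1) = 1.125
|y|^q = 3.8669^1.125 = 4.5791
f*(3.8669) = 4.5791 / 1.125 = 4.0703


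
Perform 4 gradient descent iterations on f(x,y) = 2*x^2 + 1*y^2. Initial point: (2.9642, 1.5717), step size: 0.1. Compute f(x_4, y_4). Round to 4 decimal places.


Gradient descent on f(x,y) = 2*x^2 + 1*y^2.
Starting point: (2.9642, 1.5717), alpha = 0.1
Step 1: grad_x = 2*2*2.9642 = 11.8568, grad_y = 2*1*1.5717 = 3.1434
  x_1 = 2.9642 - 0.1*11.8568 = 1.7785
  y_1 = 1.5717 - 0.1*3.1434 = 1.2574
Step 2: grad_x = 2*2*1.7785 = 7.1141, grad_y = 2*1*1.2574 = 2.5147
  x_2 = 1.7785 - 0.1*7.1141 = 1.0671
  y_2 = 1.2574 - 0.1*2.5147 = 1.0059
Step 3: grad_x = 2*2*1.0671 = 4.2684, grad_y = 2*1*1.0059 = 2.0118
  x_3 = 1.0671 - 0.1*4.2684 = 0.6403
  y_3 = 1.0059 - 0.1*2.0118 = 0.8047
Step 4: grad_x = 2*2*0.6403 = 2.5611, grad_y = 2*1*0.8047 = 1.6094
  x_4 = 0.6403 - 0.1*2.5611 = 0.3842
  y_4 = 0.8047 - 0.1*1.6094 = 0.6438
f(0.3842, 0.6438) = 2*0.3842^2 + 1*0.6438^2 = 0.7096


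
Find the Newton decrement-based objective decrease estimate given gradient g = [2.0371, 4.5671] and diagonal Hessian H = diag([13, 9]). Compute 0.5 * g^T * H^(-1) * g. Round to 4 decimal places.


Step 1: H is diagonal, so H^(-1) * g = [0.1567, 0.5075].
Step 2: g^T H^(-1) g = sum_i g_i^2 / H_ii
  = (2.0371)^2/13 + (4.5671)^2/9
  = 0.3192 + 2.3176 = 2.6368
Step 3: Objective decrease = 0.5 * g^T H^(-1) g = 1.3184


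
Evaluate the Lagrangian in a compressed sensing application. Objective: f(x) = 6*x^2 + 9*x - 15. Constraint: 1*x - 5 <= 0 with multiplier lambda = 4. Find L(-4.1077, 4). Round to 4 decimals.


Step 1: Evaluate f(x).
f(-4.1077) = 6*(-4.1077)^2 + 9*(-4.1077) - 15 = 49.2699
Step 2: Evaluate g(x).
g(-4.1077) = 1*-4.1077 - 5 = -9.1077
Step 3: Compute Lagrangian.
L = 49.2699 + 4*-9.1077 = 12.8391


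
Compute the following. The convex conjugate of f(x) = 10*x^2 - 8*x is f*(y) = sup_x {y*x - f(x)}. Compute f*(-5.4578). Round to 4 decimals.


f*(y) = sup_x {y*x - a*x^2 - b*x} = sup_x {(y-b)*x - a*x^2}
FOC: (y - b) - 2a*x = 0 => x* = (y - b)/(2a)
x* = (-5.4578 + 8)/(2*10) = 0.1271
f*(-5.4578) = (y-b)^2/(4a) = (-5.4578 + 8)^2/(4*10)
= 6.4628/40 = 0.1616


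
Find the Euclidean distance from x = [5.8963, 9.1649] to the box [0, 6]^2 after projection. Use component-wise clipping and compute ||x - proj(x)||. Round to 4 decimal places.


Project each component onto [0, 6].
clip(5.8963) = 5.8963, clip(9.1649) = 6.0
Projection = [5.8963, 6.0]
Squared diffs: [0.0, 10.0166]
Distance = sqrt(10.0166) = 3.1649


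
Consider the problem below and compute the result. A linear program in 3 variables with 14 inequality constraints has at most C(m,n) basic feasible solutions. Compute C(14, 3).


Each vertex corresponds to some choice of n active constraints out of m, so the number of vertices is at most C(m, n) = m! / (n!(m-n)!).
m = 14, n = 3
Numerator: 14 * 13 * 12
Denominator: 3! = 6
C(14, 3) = 364


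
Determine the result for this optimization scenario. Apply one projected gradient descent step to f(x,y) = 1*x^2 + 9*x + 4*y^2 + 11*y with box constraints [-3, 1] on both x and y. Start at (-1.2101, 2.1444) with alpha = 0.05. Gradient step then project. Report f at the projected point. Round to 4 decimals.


Step 1: Compute gradient at (-1.2101, 2.1444).
grad_x = 2*1*-1.2101 + 9 = 6.5798
grad_y = 2*4*2.1444 + 11 = 28.1552
Step 2: Gradient step.
x_raw = -1.2101 - 0.05*6.5798 = -1.5391
y_raw = 2.1444 - 0.05*28.1552 = 0.7366
Step 3: Project onto [-3, 1].
x_proj = clip(-1.5391) = -1.5391
y_proj = clip(0.7366) = 0.7366
Step 4: Evaluate f.
f(-1.5391, 0.7366) = -1.2094


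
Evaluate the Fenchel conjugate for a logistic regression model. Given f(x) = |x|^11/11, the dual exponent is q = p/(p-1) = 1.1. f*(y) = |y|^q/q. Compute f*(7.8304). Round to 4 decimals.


The conjugate exponent q satisfies 1/p + 1/q = 1.
p = 11, so q = 11/(11 - 1) = 1.1
|y|^q = 7.8304^1.1 = 9.6197
f*(7.8304) = 9.6197 / 1.1 = 8.7452


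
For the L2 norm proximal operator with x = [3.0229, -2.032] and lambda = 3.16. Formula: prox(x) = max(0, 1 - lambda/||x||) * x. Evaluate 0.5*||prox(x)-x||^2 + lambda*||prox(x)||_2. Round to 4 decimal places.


Step 1: Compute ||x||.
||x|| = 3.6424
Step 2: Compute scaling factor.
scale = max(0, 1 - 3.16/3.6424) = 0.1324
Step 3: prox(x) = [0.4003, -0.2691]
||prox(x)|| = 0.4824
Step 4: Proximal objective.
0.5*||prox-x||^2 = 4.9928
lambda*||prox|| = 1.5244
Total = 6.5171


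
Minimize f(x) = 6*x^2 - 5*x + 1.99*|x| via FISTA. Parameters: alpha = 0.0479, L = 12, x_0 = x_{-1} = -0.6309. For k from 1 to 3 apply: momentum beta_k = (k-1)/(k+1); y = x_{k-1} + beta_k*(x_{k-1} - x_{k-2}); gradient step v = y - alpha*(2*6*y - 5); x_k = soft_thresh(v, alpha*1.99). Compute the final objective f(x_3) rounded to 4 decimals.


FISTA on f(x) = 6*x^2 - 5*x + 1.99*|x|
L = 12, alpha = 0.0479
Iteration 1: beta = 0.0, y = -0.6309 + 0.0*(-0.6309 + 0.6309) = -0.6309
  grad(y) = -12.5708, v = y - alpha*grad = -0.0288
  prox(v) = soft_thresh(-0.0288, 0.0953) = 0.0
Iteration 2: beta = 0.3333, y = 0.0 + 0.3333*(0.0 + 0.6309) = 0.2103
  grad(y) = -2.4764, v = y - alpha*grad = 0.3289
  prox(v) = soft_thresh(0.3289, 0.0953) = 0.2336
Iteration 3: beta = 0.5, y = 0.2336 + 0.5*(0.2336 - 0.0) = 0.3504
  grad(y) = -0.7952, v = y - alpha*grad = 0.3885
  prox(v) = soft_thresh(0.3885, 0.0953) = 0.2932
f(x_3) = 6*0.2932^2 - 5*0.2932 + 1.99*|0.2932| = -0.3668


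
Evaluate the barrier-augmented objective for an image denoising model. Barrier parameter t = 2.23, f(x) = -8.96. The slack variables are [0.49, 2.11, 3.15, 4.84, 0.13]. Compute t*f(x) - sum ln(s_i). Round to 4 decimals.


Step 1: Compute log-barrier.
ln values: [-0.7133, 0.7467, 1.1474, 1.5769, -2.0402]
phi = -(-0.7133 + 0.7467 + 1.1474 + 1.5769 - 2.0402) = -0.7174
Step 2: Compute augmented objective.
t*f(x) = 2.23*-8.96 = -19.9808
Total = -19.9808 - 0.7174 = -20.6982


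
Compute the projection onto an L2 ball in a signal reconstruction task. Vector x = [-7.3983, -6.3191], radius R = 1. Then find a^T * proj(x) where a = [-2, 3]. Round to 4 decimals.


Step 1: Compute ||x|| (intermediates to 6 decimals).
||x|| = sqrt((-7.3983)^2 + (-6.3191)^2) = 9.729639
Step 2: Project.
Since ||x|| > R, scale = R/||x|| = 1/9.729639 = 0.102779, proj(x) = scale * x
proj(x) = [-0.76039, -0.649471]
Step 3: Dot product.
a^T * proj(x) = -2*(-0.76039) + 3*(-0.649471) = -0.4276


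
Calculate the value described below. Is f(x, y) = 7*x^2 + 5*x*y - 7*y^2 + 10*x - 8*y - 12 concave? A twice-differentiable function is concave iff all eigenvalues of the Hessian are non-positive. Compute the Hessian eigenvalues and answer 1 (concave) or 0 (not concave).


The Hessian of f(x,y) = 7*x^2 + 5*x*y - 7*y^2 + 10*x - 8*y - 12 is:
H = [[14, 5], [5, -14]]
Trace = 14 - 14 = 0
Determinant = 14*-14 - (5)^2 = -221
Discriminant = (0)^2 - 4*-221 = 884.0
Eigenvalues: lambda_1 = -14.8661, lambda_2 = 14.8661
The function is not concave.

0


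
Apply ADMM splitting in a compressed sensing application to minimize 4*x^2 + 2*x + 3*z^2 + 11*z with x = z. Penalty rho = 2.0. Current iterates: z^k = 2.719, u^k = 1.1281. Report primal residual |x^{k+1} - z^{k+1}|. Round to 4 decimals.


ADMM iteration with rho = 2.0, z^k = 2.719, u^k = 1.1281
Step 1: x-update.
Minimize 4*x^2 + 2*x + (2.0/2)*(x - 2.719 + 1.1281)^2
FOC: (2*4 + 2.0)*x = -2 + 2.0*(2.719 - 1.1281)
x^{k+1} = 0.1182
Step 2: z-update.
Minimize 3*z^2 + 11*z + (2.0/2)*(0.1182 - z + 1.1281)^2
FOC: (2*3 + 2.0)*z = -11 + 2.0*(0.1182 + 1.1281)
z^{k+1} = -1.0634
Step 3: u-update.
u^{k+1} = 1.1281 + 0.1182 + 1.0634 = 2.3097
Step 4: Primal residual = |0.1182 + 1.0634| = 1.1816


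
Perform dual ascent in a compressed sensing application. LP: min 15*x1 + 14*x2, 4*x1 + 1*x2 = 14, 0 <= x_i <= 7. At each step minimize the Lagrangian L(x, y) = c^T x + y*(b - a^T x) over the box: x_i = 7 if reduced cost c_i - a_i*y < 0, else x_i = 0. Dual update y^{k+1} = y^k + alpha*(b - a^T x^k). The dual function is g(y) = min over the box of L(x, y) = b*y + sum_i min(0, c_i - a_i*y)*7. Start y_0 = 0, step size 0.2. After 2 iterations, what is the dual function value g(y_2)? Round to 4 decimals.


Dual ascent for LP: min 15*x1 + 14*x2, 4*x1 + 1*x2 = 14, 0 <= x_i <= 7
Step 1: y^k = 0.0, reduced costs: (15.0, 14.0)
  x^k = (0.0, 0.0), subgradient = b - a^T x = 14.0
  y^{k+1} = 0.0 + 0.2*14.0 = 2.8
Step 2: y^k = 2.8, reduced costs: (3.8, 11.2)
  x^k = (0.0, 0.0), subgradient = b - a^T x = 14.0
  y^{k+1} = 2.8 + 0.2*14.0 = 5.6
Dual objective at y_2 = 5.6: reduced costs (-7.4, 8.4), box minimizer x = (7.0, 0.0)
g(y_2) = b*y + (c1 - a1*y)*x1 + (c2 - a2*y)*x2 = 14*5.6 + (-7.4)*7.0 + 8.4*0.0 = 78.4 - 51.8 + 0.0 = 26.6


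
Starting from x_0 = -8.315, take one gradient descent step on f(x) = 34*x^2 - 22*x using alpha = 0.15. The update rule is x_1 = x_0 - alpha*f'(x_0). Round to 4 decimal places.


We compute the gradient at x_0 and apply the update.
f'(x) = 68*x - 22
f'(-8.315) = 68*-8.315 - 22 = -587.42
x_1 = -8.315 - 0.15*-587.42 = 79.798


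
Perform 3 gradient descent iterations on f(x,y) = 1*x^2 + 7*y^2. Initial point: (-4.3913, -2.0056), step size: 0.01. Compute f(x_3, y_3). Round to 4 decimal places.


Gradient descent on f(x,y) = 1*x^2 + 7*y^2.
Starting point: (-4.3913, -2.0056), alpha = 0.01
Step 1: grad_x = 2*1*-4.3913 = -8.7826, grad_y = 2*7*-2.0056 = -28.0784
  x_1 = -4.3913 - 0.01*-8.7826 = -4.3035
  y_1 = -2.0056 - 0.01*-28.0784 = -1.7248
Step 2: grad_x = 2*1*-4.3035 = -8.6069, grad_y = 2*7*-1.7248 = -24.1474
  x_2 = -4.3035 - 0.01*-8.6069 = -4.2174
  y_2 = -1.7248 - 0.01*-24.1474 = -1.4833
Step 3: grad_x = 2*1*-4.2174 = -8.4348, grad_y = 2*7*-1.4833 = -20.7668
  x_3 = -4.2174 - 0.01*-8.4348 = -4.1331
  y_3 = -1.4833 - 0.01*-20.7668 = -1.2757
f(-4.1331, -1.2757) = 1*(-4.1331)^2 + 7*(-1.2757)^2 = 28.4736


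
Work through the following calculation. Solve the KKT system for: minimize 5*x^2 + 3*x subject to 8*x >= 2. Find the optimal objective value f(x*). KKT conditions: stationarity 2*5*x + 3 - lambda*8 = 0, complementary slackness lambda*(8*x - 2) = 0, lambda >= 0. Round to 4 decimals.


Step 1: Try lambda = 0 (constraint inactive).
x_unc = -3/(2*5) = -0.3
Check: 8*-0.3 = -2.4 < 2 -- violated!
Step 2: Constraint must be active: 8*x = 2
x* = 2/8 = 0.25
lambda = (2*5*0.25 + 3)/8 = 0.6875
Step 3: Compute optimal value.
f(x*) = 5*0.25^2 + 3*0.25 = 1.0625


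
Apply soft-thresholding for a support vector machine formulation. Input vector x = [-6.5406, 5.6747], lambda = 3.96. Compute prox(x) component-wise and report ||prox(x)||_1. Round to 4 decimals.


Soft-thresholding with lambda = 3.96:
prox(-6.5406) = sign(-6.5406)*max(|-6.5406| - 3.96, 0) = -2.5806
prox(5.6747) = sign(5.6747)*max(|5.6747| - 3.96, 0) = 1.7147
prox(x) = [-2.5806, 1.7147]
||prox(x)||_1 = 2.5806 + 1.7147 = 4.2953


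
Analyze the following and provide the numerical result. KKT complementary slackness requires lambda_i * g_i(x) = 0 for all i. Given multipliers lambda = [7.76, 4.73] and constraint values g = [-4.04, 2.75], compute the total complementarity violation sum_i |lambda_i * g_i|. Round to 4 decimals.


KKT complementary slackness check:
lambda_1 * g_1 = 7.76 * -4.04 = -31.3504
lambda_2 * g_2 = 4.73 * 2.75 = 13.0075
Total violation = 31.3504 + 13.0075 = 44.3579


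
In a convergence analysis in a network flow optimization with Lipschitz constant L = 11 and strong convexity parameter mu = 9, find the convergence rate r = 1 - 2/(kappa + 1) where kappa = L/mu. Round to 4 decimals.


Step 1: Compute the condition number.
kappa = L/mu = 11/9 = 1.2222
Step 2: Compute the convergence rate.
r = 1 - 2/(kappa + 1) = 1 - 2*mu/(L + mu) = (L - mu)/(L + mu) = 2/20 = 0.1


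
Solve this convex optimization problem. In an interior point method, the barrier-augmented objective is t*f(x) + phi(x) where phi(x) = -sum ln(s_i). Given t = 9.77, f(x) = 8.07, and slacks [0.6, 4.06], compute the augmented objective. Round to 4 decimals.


Step 1: Compute log-barrier.
ln values: [-0.5108, 1.4012]
phi = -(-0.5108 + 1.4012) = -0.8904
Step 2: Compute augmented objective.
t*f(x) = 9.77*8.07 = 78.8439
Total = 78.8439 - 0.8904 = 77.9535


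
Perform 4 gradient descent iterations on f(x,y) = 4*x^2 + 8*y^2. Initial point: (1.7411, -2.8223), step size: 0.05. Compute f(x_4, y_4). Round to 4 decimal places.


Gradient descent on f(x,y) = 4*x^2 + 8*y^2.
Starting point: (1.7411, -2.8223), alpha = 0.05
Step 1: grad_x = 2*4*1.7411 = 13.9288, grad_y = 2*8*-2.8223 = -45.1568
  x_1 = 1.7411 - 0.05*13.9288 = 1.0447
  y_1 = -2.8223 - 0.05*-45.1568 = -0.5645
Step 2: grad_x = 2*4*1.0447 = 8.3573, grad_y = 2*8*-0.5645 = -9.0314
  x_2 = 1.0447 - 0.05*8.3573 = 0.6268
  y_2 = -0.5645 - 0.05*-9.0314 = -0.1129
Step 3: grad_x = 2*4*0.6268 = 5.0144, grad_y = 2*8*-0.1129 = -1.8063
  x_3 = 0.6268 - 0.05*5.0144 = 0.3761
  y_3 = -0.1129 - 0.05*-1.8063 = -0.0226
Step 4: grad_x = 2*4*0.3761 = 3.0086, grad_y = 2*8*-0.0226 = -0.3613
  x_4 = 0.3761 - 0.05*3.0086 = 0.2256
  y_4 = -0.0226 - 0.05*-0.3613 = -0.0045
f(0.2256, -0.0045) = 4*0.2256^2 + 8*(-0.0045)^2 = 0.2038


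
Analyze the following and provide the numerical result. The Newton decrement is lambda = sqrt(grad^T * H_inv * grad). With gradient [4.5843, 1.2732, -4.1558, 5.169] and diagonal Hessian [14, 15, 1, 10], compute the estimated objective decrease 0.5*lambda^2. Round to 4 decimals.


Step 1: H is diagonal, so H^(-1) * g = [0.3275, 0.0849, -4.1558, 0.5169].
Step 2: g^T H^(-1) g = sum_i g_i^2 / H_ii
  = (4.5843)^2/14 + (1.2732)^2/15 + (-4.1558)^2/1 + (5.169)^2/10
  = 1.5011 + 0.1081 + 17.2707 + 2.6719 = 21.5517
Step 3: Objective decrease = 0.5 * g^T H^(-1) g = 10.7759


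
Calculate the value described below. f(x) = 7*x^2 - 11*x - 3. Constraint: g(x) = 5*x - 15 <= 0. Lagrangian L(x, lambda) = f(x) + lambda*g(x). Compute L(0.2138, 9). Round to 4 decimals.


Step 1: Evaluate f(x).
f(0.2138) = 7*0.2138^2 - 11*0.2138 - 3 = -5.0318
Step 2: Evaluate g(x).
g(0.2138) = 5*0.2138 - 15 = -13.931
Step 3: Compute Lagrangian.
L = -5.0318 + 9*-13.931 = -130.4108


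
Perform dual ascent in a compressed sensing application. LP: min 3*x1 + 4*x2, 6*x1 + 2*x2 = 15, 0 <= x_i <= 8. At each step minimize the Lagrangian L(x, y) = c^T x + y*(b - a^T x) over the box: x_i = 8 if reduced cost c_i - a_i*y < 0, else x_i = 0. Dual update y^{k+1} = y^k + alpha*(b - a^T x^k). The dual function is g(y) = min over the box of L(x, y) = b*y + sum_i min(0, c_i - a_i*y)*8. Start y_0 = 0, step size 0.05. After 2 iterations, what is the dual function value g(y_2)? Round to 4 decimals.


Dual ascent for LP: min 3*x1 + 4*x2, 6*x1 + 2*x2 = 15, 0 <= x_i <= 8
Step 1: y^k = 0.0, reduced costs: (3.0, 4.0)
  x^k = (0.0, 0.0), subgradient = b - a^T x = 15.0
  y^{k+1} = 0.0 + 0.05*15.0 = 0.75
Step 2: y^k = 0.75, reduced costs: (-1.5, 2.5)
  x^k = (8.0, 0.0), subgradient = b - a^T x = -33.0
  y^{k+1} = 0.75 + 0.05*-33.0 = -0.9
Dual objective at y_2 = -0.9: reduced costs (8.4, 5.8), box minimizer x = (0.0, 0.0)
g(y_2) = b*y + (c1 - a1*y)*x1 + (c2 - a2*y)*x2 = 15*(-0.9) + 8.4*0.0 + 5.8*0.0 = -13.5 + 0.0 + 0.0 = -13.5


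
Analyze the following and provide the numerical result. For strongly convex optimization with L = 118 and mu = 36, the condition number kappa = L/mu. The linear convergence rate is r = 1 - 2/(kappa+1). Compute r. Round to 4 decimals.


Step 1: Compute the condition number.
kappa = L/mu = 118/36 = 3.2778
Step 2: Compute the convergence rate.
r = 1 - 2/(kappa + 1) = 1 - 2*mu/(L + mu) = (L - mu)/(L + mu) = 82/154 = 0.5325


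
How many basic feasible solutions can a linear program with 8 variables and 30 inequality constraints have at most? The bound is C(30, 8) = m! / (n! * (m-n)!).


Each vertex corresponds to some choice of n active constraints out of m, so the number of vertices is at most C(m, n) = m! / (n!(m-n)!).
m = 30, n = 8
Numerator: 30 * 29 * 28 * 27 * 26 * 25 * 24 * 23
Denominator: 8! = 40320
C(30, 8) = 5852925


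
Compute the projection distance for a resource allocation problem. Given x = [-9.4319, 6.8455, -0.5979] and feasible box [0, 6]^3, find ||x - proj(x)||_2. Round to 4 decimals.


Project each component onto [0, 6].
clip(-9.4319) = 0.0, clip(6.8455) = 6.0, clip(-0.5979) = 0.0
Projection = [0.0, 6.0, 0.0]
Squared diffs: [88.9607, 0.7149, 0.3575]
Distance = sqrt(90.0331) = 9.4886


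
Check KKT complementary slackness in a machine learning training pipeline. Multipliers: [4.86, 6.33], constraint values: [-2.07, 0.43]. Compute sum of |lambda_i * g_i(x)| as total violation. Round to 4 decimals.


KKT complementary slackness check:
lambda_1 * g_1 = 4.86 * -2.07 = -10.0602
lambda_2 * g_2 = 6.33 * 0.43 = 2.7219
Total violation = 10.0602 + 2.7219 = 12.7821


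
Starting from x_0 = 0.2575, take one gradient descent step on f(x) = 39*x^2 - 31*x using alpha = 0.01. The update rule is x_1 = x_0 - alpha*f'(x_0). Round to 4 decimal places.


We compute the gradient at x_0 and apply the update.
f'(x) = 78*x - 31
f'(0.2575) = 78*0.2575 - 31 = -10.915
x_1 = 0.2575 - 0.01*-10.915 = 0.3667


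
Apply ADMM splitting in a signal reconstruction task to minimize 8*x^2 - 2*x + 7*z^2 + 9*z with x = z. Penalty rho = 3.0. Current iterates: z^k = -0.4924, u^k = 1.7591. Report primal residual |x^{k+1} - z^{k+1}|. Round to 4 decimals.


ADMM iteration with rho = 3.0, z^k = -0.4924, u^k = 1.7591
Step 1: x-update.
Minimize 8*x^2 - 2*x + (3.0/2)*(x + 0.4924 + 1.7591)^2
FOC: (2*8 + 3.0)*x = 2 + 3.0*(-0.4924 - 1.7591)
x^{k+1} = -0.2502
Step 2: z-update.
Minimize 7*z^2 + 9*z + (3.0/2)*(-0.2502 - z + 1.7591)^2
FOC: (2*7 + 3.0)*z = -9 + 3.0*(-0.2502 + 1.7591)
z^{k+1} = -0.2631
Step 3: u-update.
u^{k+1} = 1.7591 - 0.2502 + 0.2631 = 1.772
Step 4: Primal residual = |-0.2502 + 0.2631| = 0.0129


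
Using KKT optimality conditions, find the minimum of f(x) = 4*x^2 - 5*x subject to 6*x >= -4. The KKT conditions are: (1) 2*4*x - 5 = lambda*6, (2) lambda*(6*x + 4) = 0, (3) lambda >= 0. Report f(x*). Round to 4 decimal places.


Step 1: Try lambda = 0 (constraint inactive).
Stationarity: 2*4*x - 5 = 0
x* = 5/(2*4) = 0.625
Check constraint: 6*0.625 = 3.75 >= -4 -- satisfied.
Step 2: Compute optimal value.
f(x*) = 4*0.625^2 - 5*0.625 = -1.5625


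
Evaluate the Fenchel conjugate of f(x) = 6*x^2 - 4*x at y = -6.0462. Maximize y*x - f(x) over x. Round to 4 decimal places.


f*(y) = sup_x {y*x - a*x^2 - b*x} = sup_x {(y-b)*x - a*x^2}
FOC: (y - b) - 2a*x = 0 => x* = (y - b)/(2a)
x* = (-6.0462 + 4)/(2*6) = -0.1705
f*(-6.0462) = (y-b)^2/(4a) = (-6.0462 + 4)^2/(4*6)
= 4.1869/24 = 0.1745


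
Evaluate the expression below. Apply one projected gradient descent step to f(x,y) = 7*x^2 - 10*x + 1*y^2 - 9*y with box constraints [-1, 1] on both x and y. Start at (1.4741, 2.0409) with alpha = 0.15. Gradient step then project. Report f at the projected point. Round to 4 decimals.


Step 1: Compute gradient at (1.4741, 2.0409).
grad_x = 2*7*1.4741 - 10 = 10.6374
grad_y = 2*1*2.0409 - 9 = -4.9182
Step 2: Gradient step.
x_raw = 1.4741 - 0.15*10.6374 = -0.1215
y_raw = 2.0409 - 0.15*-4.9182 = 2.7786
Step 3: Project onto [-1, 1].
x_proj = clip(-0.1215) = -0.1215
y_proj = clip(2.7786) = 1.0
Step 4: Evaluate f.
f(-0.1215, 1.0) = -6.6815


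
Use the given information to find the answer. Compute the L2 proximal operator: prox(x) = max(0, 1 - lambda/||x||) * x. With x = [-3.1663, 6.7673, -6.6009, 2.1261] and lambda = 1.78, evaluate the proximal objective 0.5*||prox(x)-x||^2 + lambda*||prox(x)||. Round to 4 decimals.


Step 1: Compute ||x||.
||x|| = 10.1938
Step 2: Compute scaling factor.
scale = max(0, 1 - 1.78/10.1938) = 0.8254
Step 3: prox(x) = [-2.6134, 5.5856, -5.4483, 1.7548]
||prox(x)|| = 8.4138
Step 4: Proximal objective.
0.5*||prox-x||^2 = 1.5842
lambda*||prox|| = 14.9766
Total = 16.5608


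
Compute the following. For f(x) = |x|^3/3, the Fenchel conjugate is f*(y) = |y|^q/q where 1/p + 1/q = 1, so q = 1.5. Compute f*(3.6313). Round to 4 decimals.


The conjugate exponent q satisfies 1/p + 1/q = 1.
p = 3, so q = 3/(3 - 1) = 1.5
|y|^q = 3.6313^1.5 = 6.9198
f*(3.6313) = 6.9198 / 1.5 = 4.6132


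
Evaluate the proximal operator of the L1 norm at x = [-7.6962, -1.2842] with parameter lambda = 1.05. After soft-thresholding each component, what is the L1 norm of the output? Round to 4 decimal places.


Soft-thresholding with lambda = 1.05:
prox(-7.6962) = sign(-7.6962)*max(|-7.6962| - 1.05, 0) = -6.6462
prox(-1.2842) = sign(-1.2842)*max(|-1.2842| - 1.05, 0) = -0.2342
prox(x) = [-6.6462, -0.2342]
||prox(x)||_1 = 6.6462 + 0.2342 = 6.8804


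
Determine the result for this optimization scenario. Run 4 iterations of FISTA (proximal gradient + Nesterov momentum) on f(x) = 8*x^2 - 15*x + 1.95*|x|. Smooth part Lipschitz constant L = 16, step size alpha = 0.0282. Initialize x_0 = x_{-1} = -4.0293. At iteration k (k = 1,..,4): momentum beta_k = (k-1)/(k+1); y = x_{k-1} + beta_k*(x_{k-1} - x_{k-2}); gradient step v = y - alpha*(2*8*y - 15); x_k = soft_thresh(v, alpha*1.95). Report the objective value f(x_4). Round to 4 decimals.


FISTA on f(x) = 8*x^2 - 15*x + 1.95*|x|
L = 16, alpha = 0.0282
Iteration 1: beta = 0.0, y = -4.0293 + 0.0*(-4.0293 + 4.0293) = -4.0293
  grad(y) = -79.4688, v = y - alpha*grad = -1.7883
  prox(v) = soft_thresh(-1.7883, 0.055) = -1.7333
Iteration 2: beta = 0.3333, y = -1.7333 + 0.3333*(-1.7333 + 4.0293) = -0.968
  grad(y) = -30.4872, v = y - alpha*grad = -0.1082
  prox(v) = soft_thresh(-0.1082, 0.055) = -0.0532
Iteration 3: beta = 0.5, y = -0.0532 + 0.5*(-0.0532 + 1.7333) = 0.7868
  grad(y) = -2.411, v = y - alpha*grad = 0.8548
  prox(v) = soft_thresh(0.8548, 0.055) = 0.7998
Iteration 4: beta = 0.6, y = 0.7998 + 0.6*(0.7998 + 0.0532) = 1.3116
  grad(y) = 5.9861, v = y - alpha*grad = 1.1428
  prox(v) = soft_thresh(1.1428, 0.055) = 1.0878
f(x_4) = 8*1.0878^2 - 15*1.0878 + 1.95*|1.0878| = -4.7292


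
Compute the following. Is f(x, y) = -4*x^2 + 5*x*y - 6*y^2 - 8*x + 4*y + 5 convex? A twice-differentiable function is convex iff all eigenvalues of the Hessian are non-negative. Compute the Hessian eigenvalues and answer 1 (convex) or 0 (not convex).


The Hessian of f(x,y) = -4*x^2 + 5*x*y - 6*y^2 - 8*x + 4*y + 5 is:
H = [[-8, 5], [5, -12]]
Trace = -8 - 12 = -20
Determinant = -8*-12 - (5)^2 = 71
Discriminant = (-20)^2 - 4*71 = 116.0
Eigenvalues: lambda_1 = -15.3852, lambda_2 = -4.6148
The function is not convex.

0


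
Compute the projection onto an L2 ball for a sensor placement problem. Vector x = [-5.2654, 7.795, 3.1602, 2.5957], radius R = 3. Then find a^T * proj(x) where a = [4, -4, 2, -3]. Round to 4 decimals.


Step 1: Compute ||x|| (intermediates to 6 decimals).
||x|| = sqrt((-5.2654)^2 + 7.795^2 + 3.1602^2 + 2.5957^2) = 10.257241
Step 2: Project.
Since ||x|| > R, scale = R/||x|| = 3/10.257241 = 0.292476, proj(x) = scale * x
proj(x) = [-1.540003, 2.27985, 0.924283, 0.75918]
Step 3: Dot product.
a^T * proj(x) = 4*(-1.540003) - 4*2.27985 + 2*0.924283 - 3*0.75918 = -15.7084


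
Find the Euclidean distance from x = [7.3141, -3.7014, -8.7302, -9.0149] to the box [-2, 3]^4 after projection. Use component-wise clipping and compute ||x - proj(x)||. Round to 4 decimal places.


Project each component onto [-2, 3].
clip(7.3141) = 3.0, clip(-3.7014) = -2.0, clip(-8.7302) = -2.0, clip(-9.0149) = -2.0
Projection = [3.0, -2.0, -2.0, -2.0]
Squared diffs: [18.6115, 2.8948, 45.2956, 49.2088]
Distance = sqrt(116.0107) = 10.7708


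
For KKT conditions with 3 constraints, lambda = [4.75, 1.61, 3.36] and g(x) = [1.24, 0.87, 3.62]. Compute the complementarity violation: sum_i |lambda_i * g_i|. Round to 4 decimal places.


KKT complementary slackness check:
lambda_1 * g_1 = 4.75 * 1.24 = 5.89
lambda_2 * g_2 = 1.61 * 0.87 = 1.4007
lambda_3 * g_3 = 3.36 * 3.62 = 12.1632
Total violation = 5.89 + 1.4007 + 12.1632 = 19.4539


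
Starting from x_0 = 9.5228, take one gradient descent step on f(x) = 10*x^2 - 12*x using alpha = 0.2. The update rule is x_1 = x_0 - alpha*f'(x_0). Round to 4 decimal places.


We compute the gradient at x_0 and apply the update.
f'(x) = 20*x - 12
f'(9.5228) = 20*9.5228 - 12 = 178.456
x_1 = 9.5228 - 0.2*178.456 = -26.1684


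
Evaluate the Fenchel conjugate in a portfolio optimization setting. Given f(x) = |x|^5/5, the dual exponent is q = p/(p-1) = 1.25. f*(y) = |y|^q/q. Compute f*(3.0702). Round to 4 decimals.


The conjugate exponent q satisfies 1/p + 1/q = 1.
p = 5, so q = 5/(5 - 1) = 1.25
|y|^q = 3.0702^1.25 = 4.064
f*(3.0702) = 4.064 / 1.25 = 3.2512


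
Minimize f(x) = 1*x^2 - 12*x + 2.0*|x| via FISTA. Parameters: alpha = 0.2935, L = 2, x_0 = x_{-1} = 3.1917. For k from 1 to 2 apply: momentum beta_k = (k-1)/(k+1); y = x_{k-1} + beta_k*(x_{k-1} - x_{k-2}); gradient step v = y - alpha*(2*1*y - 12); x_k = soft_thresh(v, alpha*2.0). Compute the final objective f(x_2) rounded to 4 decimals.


FISTA on f(x) = 1*x^2 - 12*x + 2.0*|x|
L = 2, alpha = 0.2935
Iteration 1: beta = 0.0, y = 3.1917 + 0.0*(3.1917 - 3.1917) = 3.1917
  grad(y) = -5.6166, v = y - alpha*grad = 4.8402
  prox(v) = soft_thresh(4.8402, 0.587) = 4.2532
Iteration 2: beta = 0.3333, y = 4.2532 + 0.3333*(4.2532 - 3.1917) = 4.607
  grad(y) = -2.786, v = y - alpha*grad = 5.4247
  prox(v) = soft_thresh(5.4247, 0.587) = 4.8377
f(x_2) = 1*4.8377^2 - 12*4.8377 + 2.0*|4.8377| = -24.9737


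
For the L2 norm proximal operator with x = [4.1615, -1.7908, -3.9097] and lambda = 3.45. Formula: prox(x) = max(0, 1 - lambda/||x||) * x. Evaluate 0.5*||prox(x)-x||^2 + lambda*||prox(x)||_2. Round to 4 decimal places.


Step 1: Compute ||x||.
||x|| = 5.9842
Step 2: Compute scaling factor.
scale = max(0, 1 - 3.45/5.9842) = 0.4235
Step 3: prox(x) = [1.7623, -0.7584, -1.6557]
||prox(x)|| = 2.5342
Step 4: Proximal objective.
0.5*||prox-x||^2 = 5.9513
lambda*||prox|| = 8.743
Total = 14.6943


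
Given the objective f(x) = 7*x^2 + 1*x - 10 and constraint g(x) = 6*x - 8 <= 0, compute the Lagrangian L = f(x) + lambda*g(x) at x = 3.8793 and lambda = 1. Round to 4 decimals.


Step 1: Evaluate f(x).
f(3.8793) = 7*3.8793^2 + 1*3.8793 - 10 = 99.2221
Step 2: Evaluate g(x).
g(3.8793) = 6*3.8793 - 8 = 15.2758
Step 3: Compute Lagrangian.
L = 99.2221 + 1*15.2758 = 114.4979


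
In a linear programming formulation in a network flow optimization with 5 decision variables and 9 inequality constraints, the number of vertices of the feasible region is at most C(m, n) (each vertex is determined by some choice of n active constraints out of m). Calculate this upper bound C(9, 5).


Each vertex corresponds to some choice of n active constraints out of m, so the number of vertices is at most C(m, n) = m! / (n!(m-n)!).
m = 9, n = 5
Numerator: 9 * 8 * 7 * 6 * 5
Denominator: 5! = 120
C(9, 5) = 126


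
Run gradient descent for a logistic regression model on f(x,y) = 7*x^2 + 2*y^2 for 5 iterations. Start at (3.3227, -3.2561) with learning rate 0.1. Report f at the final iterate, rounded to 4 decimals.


Gradient descent on f(x,y) = 7*x^2 + 2*y^2.
Starting point: (3.3227, -3.2561), alpha = 0.1
Step 1: grad_x = 2*7*3.3227 = 46.5178, grad_y = 2*2*-3.2561 = -13.0244
  x_1 = 3.3227 - 0.1*46.5178 = -1.3291
  y_1 = -3.2561 - 0.1*-13.0244 = -1.9537
Step 2: grad_x = 2*7*-1.3291 = -18.6071, grad_y = 2*2*-1.9537 = -7.8146
  x_2 = -1.3291 - 0.1*-18.6071 = 0.5316
  y_2 = -1.9537 - 0.1*-7.8146 = -1.1722
Step 3: grad_x = 2*7*0.5316 = 7.4428, grad_y = 2*2*-1.1722 = -4.6888
  x_3 = 0.5316 - 0.1*7.4428 = -0.2127
  y_3 = -1.1722 - 0.1*-4.6888 = -0.7033
Step 4: grad_x = 2*7*-0.2127 = -2.9771, grad_y = 2*2*-0.7033 = -2.8133
  x_4 = -0.2127 - 0.1*-2.9771 = 0.0851
  y_4 = -0.7033 - 0.1*-2.8133 = -0.422
Step 5: grad_x = 2*7*0.0851 = 1.1909, grad_y = 2*2*-0.422 = -1.688
  x_5 = 0.0851 - 0.1*1.1909 = -0.034
  y_5 = -0.422 - 0.1*-1.688 = -0.2532
f(-0.034, -0.2532) = 7*(-0.034)^2 + 2*(-0.2532)^2 = 0.1363


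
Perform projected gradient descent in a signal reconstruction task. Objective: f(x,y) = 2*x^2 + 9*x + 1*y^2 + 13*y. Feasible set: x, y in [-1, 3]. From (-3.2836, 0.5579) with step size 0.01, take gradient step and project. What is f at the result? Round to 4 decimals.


Step 1: Compute gradient at (-3.2836, 0.5579).
grad_x = 2*2*-3.2836 + 9 = -4.1344
grad_y = 2*1*0.5579 + 13 = 14.1158
Step 2: Gradient step.
x_raw = -3.2836 - 0.01*-4.1344 = -3.2423
y_raw = 0.5579 - 0.01*14.1158 = 0.4167
Step 3: Project onto [-1, 3].
x_proj = clip(-3.2423) = -1.0
y_proj = clip(0.4167) = 0.4167
Step 4: Evaluate f.
f(-1.0, 0.4167) = -1.4087


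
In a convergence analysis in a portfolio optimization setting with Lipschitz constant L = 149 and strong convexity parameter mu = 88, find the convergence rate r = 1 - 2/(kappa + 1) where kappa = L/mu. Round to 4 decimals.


Step 1: Compute the condition number.
kappa = L/mu = 149/88 = 1.6932
Step 2: Compute the convergence rate.
r = 1 - 2/(kappa + 1) = 1 - 2*mu/(L + mu) = (L - mu)/(L + mu) = 61/237 = 0.2574


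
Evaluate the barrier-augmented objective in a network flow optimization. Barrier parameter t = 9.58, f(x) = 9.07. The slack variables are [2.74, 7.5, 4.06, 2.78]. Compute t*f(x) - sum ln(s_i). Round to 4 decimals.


Step 1: Compute log-barrier.
ln values: [1.008, 2.0149, 1.4012, 1.0225]
phi = -(1.008 + 2.0149 + 1.4012 + 1.0225) = -5.4465
Step 2: Compute augmented objective.
t*f(x) = 9.58*9.07 = 86.8906
Total = 86.8906 - 5.4465 = 81.4441


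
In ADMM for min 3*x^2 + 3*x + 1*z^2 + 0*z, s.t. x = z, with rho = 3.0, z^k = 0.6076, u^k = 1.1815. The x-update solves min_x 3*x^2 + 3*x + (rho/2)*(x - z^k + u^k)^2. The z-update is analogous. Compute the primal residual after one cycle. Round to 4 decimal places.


ADMM iteration with rho = 3.0, z^k = 0.6076, u^k = 1.1815
Step 1: x-update.
Minimize 3*x^2 + 3*x + (3.0/2)*(x - 0.6076 + 1.1815)^2
FOC: (2*3 + 3.0)*x = -3 + 3.0*(0.6076 - 1.1815)
x^{k+1} = -0.5246
Step 2: z-update.
Minimize 1*z^2 + 0*z + (3.0/2)*(-0.5246 - z + 1.1815)^2
FOC: (2*1 + 3.0)*z = 0 + 3.0*(-0.5246 + 1.1815)
z^{k+1} = 0.3941
Step 3: u-update.
u^{k+1} = 1.1815 - 0.5246 - 0.3941 = 0.2627
Step 4: Primal residual = |-0.5246 - 0.3941| = 0.9188


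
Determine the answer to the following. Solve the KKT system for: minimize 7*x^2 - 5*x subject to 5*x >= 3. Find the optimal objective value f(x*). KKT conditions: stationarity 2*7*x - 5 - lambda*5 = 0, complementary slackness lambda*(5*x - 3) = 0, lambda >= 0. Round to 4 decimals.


Step 1: Try lambda = 0 (constraint inactive).
x_unc = 5/(2*7) = 0.3571
Check: 5*0.3571 = 1.7855 < 3 -- violated!
Step 2: Constraint must be active: 5*x = 3
x* = 3/5 = 0.6
lambda = (2*7*0.6 - 5)/5 = 0.68
Step 3: Compute optimal value.
f(x*) = 7*0.6^2 - 5*0.6 = -0.48


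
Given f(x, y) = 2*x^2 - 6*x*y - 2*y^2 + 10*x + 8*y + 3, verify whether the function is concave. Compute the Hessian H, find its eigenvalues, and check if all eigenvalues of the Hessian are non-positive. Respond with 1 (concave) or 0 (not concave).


The Hessian of f(x,y) = 2*x^2 - 6*x*y - 2*y^2 + 10*x + 8*y + 3 is:
H = [[4, -6], [-6, -4]]
Trace = 4 - 4 = 0
Determinant = 4*-4 - (-6)^2 = -52
Discriminant = (0)^2 - 4*-52 = 208.0
Eigenvalues: lambda_1 = -7.2111, lambda_2 = 7.2111
The function is not concave.

0


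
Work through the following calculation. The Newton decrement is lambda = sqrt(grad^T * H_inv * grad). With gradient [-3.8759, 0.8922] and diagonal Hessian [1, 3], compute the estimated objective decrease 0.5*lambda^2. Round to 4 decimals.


Step 1: H is diagonal, so H^(-1) * g = [-3.8759, 0.2974].
Step 2: g^T H^(-1) g = sum_i g_i^2 / H_ii
  = (-3.8759)^2/1 + (0.8922)^2/3
  = 15.0226 + 0.2653 = 15.2879
Step 3: Objective decrease = 0.5 * g^T H^(-1) g = 7.644


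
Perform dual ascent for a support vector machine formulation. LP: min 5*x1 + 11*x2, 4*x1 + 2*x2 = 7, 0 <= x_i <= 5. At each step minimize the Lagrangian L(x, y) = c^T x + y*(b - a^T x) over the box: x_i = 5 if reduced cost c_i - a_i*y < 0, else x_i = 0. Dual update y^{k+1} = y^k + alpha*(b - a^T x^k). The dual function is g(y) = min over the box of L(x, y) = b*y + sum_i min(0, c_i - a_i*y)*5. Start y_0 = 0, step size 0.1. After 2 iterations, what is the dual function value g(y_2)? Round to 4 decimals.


Dual ascent for LP: min 5*x1 + 11*x2, 4*x1 + 2*x2 = 7, 0 <= x_i <= 5
Step 1: y^k = 0.0, reduced costs: (5.0, 11.0)
  x^k = (0.0, 0.0), subgradient = b - a^T x = 7.0
  y^{k+1} = 0.0 + 0.1*7.0 = 0.7
Step 2: y^k = 0.7, reduced costs: (2.2, 9.6)
  x^k = (0.0, 0.0), subgradient = b - a^T x = 7.0
  y^{k+1} = 0.7 + 0.1*7.0 = 1.4
Dual objective at y_2 = 1.4: reduced costs (-0.6, 8.2), box minimizer x = (5.0, 0.0)
g(y_2) = b*y + (c1 - a1*y)*x1 + (c2 - a2*y)*x2 = 7*1.4 + (-0.6)*5.0 + 8.2*0.0 = 9.8 - 3.0 + 0.0 = 6.8


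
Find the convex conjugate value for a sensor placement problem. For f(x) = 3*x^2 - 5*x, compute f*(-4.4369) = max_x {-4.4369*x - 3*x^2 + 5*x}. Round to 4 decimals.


f*(y) = sup_x {y*x - a*x^2 - b*x} = sup_x {(y-b)*x - a*x^2}
FOC: (y - b) - 2a*x = 0 => x* = (y - b)/(2a)
x* = (-4.4369 + 5)/(2*3) = 0.0939
f*(-4.4369) = (y-b)^2/(4a) = (-4.4369 + 5)^2/(4*3)
= 0.3171/12 = 0.0264


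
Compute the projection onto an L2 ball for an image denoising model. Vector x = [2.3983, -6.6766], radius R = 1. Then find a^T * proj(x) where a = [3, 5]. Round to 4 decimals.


Step 1: Compute ||x|| (intermediates to 6 decimals).
||x|| = sqrt(2.3983^2 + (-6.6766)^2) = 7.094282
Step 2: Project.
Since ||x|| > R, scale = R/||x|| = 1/7.094282 = 0.140959, proj(x) = scale * x
proj(x) = [0.338062, -0.941127]
Step 3: Dot product.
a^T * proj(x) = 3*0.338062 + 5*(-0.941127) = -3.6914


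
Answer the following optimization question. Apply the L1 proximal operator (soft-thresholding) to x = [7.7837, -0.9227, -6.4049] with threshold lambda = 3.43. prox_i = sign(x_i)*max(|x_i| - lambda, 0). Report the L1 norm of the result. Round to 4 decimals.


Soft-thresholding with lambda = 3.43:
prox(7.7837) = sign(7.7837)*max(|7.7837| - 3.43, 0) = 4.3537
prox(-0.9227) = sign(-0.9227)*max(|-0.9227| - 3.43, 0) = 0.0
prox(-6.4049) = sign(-6.4049)*max(|-6.4049| - 3.43, 0) = -2.9749
prox(x) = [4.3537, 0.0, -2.9749]
||prox(x)||_1 = 4.3537 + 0.0 + 2.9749 = 7.3286


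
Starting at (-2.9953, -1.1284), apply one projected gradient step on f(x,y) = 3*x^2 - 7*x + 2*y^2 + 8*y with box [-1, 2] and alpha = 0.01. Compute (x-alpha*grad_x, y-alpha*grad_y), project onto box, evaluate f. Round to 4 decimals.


Step 1: Compute gradient at (-2.9953, -1.1284).
grad_x = 2*3*-2.9953 - 7 = -24.9718
grad_y = 2*2*-1.1284 + 8 = 3.4864
Step 2: Gradient step.
x_raw = -2.9953 - 0.01*-24.9718 = -2.7456
y_raw = -1.1284 - 0.01*3.4864 = -1.1633
Step 3: Project onto [-1, 2].
x_proj = clip(-2.7456) = -1.0
y_proj = clip(-1.1633) = -1.0
Step 4: Evaluate f.
f(-1.0, -1.0) = 4.0


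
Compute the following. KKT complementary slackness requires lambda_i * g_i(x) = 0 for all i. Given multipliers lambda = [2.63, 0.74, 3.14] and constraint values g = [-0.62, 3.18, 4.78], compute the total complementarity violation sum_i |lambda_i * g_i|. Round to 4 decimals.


KKT complementary slackness check:
lambda_1 * g_1 = 2.63 * -0.62 = -1.6306
lambda_2 * g_2 = 0.74 * 3.18 = 2.3532
lambda_3 * g_3 = 3.14 * 4.78 = 15.0092
Total violation = 1.6306 + 2.3532 + 15.0092 = 18.993
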